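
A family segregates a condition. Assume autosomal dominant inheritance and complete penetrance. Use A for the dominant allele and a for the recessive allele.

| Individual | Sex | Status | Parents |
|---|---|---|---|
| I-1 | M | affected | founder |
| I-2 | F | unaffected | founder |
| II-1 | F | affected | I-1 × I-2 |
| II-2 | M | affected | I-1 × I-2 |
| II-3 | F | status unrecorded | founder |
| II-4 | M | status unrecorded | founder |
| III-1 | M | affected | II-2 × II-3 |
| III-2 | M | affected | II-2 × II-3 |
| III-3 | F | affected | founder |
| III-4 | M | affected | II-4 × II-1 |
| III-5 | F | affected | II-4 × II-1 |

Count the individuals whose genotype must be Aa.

2

Obligate heterozygotes: II-1 is affected so carries A and received a from I-2 (aa), so II-1 is Aa; II-2 is affected so carries A and received a from I-2 (aa), so II-2 is Aa.
Every other individual is either homozygous by phenotype or has at least one consistent homozygous assignment, so the count is 2.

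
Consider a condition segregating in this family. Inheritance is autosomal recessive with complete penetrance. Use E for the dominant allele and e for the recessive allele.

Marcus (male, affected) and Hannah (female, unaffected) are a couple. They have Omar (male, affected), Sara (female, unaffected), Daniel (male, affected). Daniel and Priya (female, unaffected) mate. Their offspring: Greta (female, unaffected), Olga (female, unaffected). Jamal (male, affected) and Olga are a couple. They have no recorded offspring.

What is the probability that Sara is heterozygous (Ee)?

Sara is unaffected so carries E and received e from Marcus (ee), so Sara is Ee, giving P(Ee) = 1.

1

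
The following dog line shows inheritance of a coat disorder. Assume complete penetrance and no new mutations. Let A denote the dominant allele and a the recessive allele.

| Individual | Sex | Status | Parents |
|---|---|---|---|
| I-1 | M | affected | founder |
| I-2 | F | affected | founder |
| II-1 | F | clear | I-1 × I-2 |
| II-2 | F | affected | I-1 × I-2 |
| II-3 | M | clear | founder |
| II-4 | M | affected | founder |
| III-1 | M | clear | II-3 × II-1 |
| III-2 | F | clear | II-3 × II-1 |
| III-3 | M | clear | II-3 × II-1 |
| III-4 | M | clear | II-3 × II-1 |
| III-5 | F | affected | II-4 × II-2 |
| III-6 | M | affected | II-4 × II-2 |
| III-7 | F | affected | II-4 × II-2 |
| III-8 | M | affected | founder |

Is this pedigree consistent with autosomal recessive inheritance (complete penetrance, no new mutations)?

Under autosomal recessive, II-1 (clear, female) cannot arise from I-1 (affected) × I-2 (affected).

No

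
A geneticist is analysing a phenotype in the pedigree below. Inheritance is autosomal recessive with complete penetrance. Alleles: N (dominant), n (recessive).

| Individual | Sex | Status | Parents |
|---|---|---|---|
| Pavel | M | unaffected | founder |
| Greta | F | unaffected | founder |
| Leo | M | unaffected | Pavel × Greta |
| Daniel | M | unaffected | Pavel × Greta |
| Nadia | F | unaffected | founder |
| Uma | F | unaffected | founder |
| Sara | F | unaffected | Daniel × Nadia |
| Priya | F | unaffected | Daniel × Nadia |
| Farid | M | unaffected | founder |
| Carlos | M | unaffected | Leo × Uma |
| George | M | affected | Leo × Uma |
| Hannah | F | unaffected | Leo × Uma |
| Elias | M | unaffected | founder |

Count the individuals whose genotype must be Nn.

Obligate heterozygotes: Leo is unaffected so carries N and passed n to George (nn), so Leo is Nn; Uma is unaffected so carries N and passed n to George (nn), so Uma is Nn.
Every other individual is either homozygous by phenotype or has at least one consistent homozygous assignment, so the count is 2.

2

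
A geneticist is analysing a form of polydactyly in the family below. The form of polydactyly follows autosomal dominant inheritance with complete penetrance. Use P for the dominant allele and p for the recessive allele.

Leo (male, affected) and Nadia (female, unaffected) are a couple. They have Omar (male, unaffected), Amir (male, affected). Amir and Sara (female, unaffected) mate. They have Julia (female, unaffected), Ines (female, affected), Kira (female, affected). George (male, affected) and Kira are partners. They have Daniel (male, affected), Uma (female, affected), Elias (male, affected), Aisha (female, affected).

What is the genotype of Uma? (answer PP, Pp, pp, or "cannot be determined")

Uma's phenotype allows PP or Pp, and no parent or child forces a single allele at both positions; consistent genotype assignments exist with Uma as PP or Pp.

cannot be determined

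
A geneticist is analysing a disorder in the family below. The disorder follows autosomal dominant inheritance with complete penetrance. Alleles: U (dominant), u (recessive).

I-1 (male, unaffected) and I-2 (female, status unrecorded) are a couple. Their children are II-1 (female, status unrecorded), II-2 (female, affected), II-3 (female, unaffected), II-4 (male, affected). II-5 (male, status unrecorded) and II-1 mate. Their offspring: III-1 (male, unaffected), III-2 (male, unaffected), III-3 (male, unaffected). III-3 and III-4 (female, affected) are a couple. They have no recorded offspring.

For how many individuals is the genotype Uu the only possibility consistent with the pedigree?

3

Obligate heterozygotes: I-2 passed U to II-2 (Uu, whose u came from I-1) and passed u to II-3 (uu), so I-2 is Uu; II-2 is affected so carries U and received u from I-1 (uu), so II-2 is Uu; II-4 is affected so carries U and received u from I-1 (uu), so II-4 is Uu.
Every other individual is either homozygous by phenotype or has at least one consistent homozygous assignment, so the count is 3.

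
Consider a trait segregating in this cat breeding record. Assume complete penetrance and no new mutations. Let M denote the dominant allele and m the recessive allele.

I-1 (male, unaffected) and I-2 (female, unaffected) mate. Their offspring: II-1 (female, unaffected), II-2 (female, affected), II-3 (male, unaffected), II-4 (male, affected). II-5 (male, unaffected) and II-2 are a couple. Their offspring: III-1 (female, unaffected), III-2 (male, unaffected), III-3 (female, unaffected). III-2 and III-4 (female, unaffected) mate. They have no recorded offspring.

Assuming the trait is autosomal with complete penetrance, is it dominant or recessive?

I-1 and I-2 are both unaffected yet have an affected child II-2. Under dominance, an affected child requires at least one affected parent, so the trait cannot be dominant.

recessive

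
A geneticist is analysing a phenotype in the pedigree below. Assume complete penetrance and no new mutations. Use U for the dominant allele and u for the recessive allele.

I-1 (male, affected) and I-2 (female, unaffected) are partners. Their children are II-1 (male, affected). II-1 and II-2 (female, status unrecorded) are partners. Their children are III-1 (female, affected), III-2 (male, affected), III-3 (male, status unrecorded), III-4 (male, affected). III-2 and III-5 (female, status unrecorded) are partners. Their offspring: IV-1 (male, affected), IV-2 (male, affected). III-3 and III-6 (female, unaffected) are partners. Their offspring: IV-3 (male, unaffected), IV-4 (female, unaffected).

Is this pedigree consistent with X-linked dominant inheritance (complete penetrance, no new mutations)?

Under X-linked dominant, II-1 (affected, male) cannot arise from I-1 (affected) × I-2 (unaffected).

No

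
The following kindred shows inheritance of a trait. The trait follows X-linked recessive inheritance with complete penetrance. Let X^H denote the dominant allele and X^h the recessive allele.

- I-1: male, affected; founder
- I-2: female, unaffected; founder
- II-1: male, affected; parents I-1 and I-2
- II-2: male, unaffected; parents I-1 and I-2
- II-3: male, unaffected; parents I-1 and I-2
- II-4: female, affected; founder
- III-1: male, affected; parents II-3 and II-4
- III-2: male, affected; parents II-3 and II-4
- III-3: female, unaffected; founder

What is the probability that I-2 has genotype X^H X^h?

1

I-2 is unaffected so carries H and passed h to II-1 (X^h Y), so I-2 is X^H X^h, giving P(X^H X^h) = 1.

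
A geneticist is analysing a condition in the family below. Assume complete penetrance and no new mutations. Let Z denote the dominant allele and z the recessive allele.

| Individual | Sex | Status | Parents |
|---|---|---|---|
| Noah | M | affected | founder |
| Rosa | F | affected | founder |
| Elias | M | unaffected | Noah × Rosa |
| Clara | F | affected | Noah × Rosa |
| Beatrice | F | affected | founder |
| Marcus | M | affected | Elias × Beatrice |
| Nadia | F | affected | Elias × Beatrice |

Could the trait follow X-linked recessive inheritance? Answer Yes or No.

Under X-linked recessive, Elias (unaffected, male) cannot arise from Noah (affected) × Rosa (affected).

No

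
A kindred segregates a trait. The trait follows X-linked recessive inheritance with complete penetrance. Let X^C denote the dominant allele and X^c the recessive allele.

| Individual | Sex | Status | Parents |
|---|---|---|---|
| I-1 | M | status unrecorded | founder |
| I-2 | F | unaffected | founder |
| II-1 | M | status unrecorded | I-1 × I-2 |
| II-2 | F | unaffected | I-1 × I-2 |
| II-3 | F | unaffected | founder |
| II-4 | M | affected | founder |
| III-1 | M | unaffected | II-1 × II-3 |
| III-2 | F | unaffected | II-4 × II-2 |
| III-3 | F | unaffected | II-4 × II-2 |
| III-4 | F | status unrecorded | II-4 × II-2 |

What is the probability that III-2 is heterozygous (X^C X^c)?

III-2 is unaffected so carries C and received c from II-4 (X^c Y), so III-2 is X^C X^c, giving P(X^C X^c) = 1.

1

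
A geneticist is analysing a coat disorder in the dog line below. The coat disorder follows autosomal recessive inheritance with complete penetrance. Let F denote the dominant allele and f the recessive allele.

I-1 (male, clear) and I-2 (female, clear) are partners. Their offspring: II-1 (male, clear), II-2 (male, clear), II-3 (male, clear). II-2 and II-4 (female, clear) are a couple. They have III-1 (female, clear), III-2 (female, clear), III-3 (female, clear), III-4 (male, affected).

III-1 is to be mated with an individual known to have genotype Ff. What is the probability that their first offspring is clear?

5/6

II-2 is clear so carries F and passed f to III-4 (ff), so II-2 is Ff.
II-4 is clear so carries F and passed f to III-4 (ff), so II-4 is Ff.
III-1 is a clear offspring of II-2 (Ff) × II-4 (Ff), whose cross gives 1/4 FF : 1/2 Ff : 1/4 ff; conditioning on being clear, III-1 is FF with probability 1/3, Ff with probability 2/3.
Summing over parental genotype combinations, P(offspring is clear) = 1/3·1 + 2/3·3/4 = 5/6.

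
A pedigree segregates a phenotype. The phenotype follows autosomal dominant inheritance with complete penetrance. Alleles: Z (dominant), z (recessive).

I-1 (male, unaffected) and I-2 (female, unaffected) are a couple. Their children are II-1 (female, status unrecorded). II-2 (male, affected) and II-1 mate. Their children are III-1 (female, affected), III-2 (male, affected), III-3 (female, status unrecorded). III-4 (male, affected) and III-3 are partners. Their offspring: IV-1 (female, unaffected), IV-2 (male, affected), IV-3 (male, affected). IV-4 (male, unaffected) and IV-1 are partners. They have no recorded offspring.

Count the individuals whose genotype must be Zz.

Obligate heterozygotes: III-1 is affected so carries Z and received z from II-1 (zz), so III-1 is Zz; III-2 is affected so carries Z and received z from II-1 (zz), so III-2 is Zz; III-4 is affected so carries Z and passed z to IV-1 (zz), so III-4 is Zz.
Every other individual is either homozygous by phenotype or has at least one consistent homozygous assignment, so the count is 3.

3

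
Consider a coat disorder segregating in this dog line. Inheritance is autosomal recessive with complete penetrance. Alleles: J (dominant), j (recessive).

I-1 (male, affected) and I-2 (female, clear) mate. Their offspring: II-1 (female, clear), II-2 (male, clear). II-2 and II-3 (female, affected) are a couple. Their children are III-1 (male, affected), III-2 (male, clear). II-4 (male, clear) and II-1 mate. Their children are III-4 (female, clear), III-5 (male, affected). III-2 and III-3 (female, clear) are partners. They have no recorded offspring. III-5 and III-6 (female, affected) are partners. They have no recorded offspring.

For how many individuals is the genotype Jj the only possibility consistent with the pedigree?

Obligate heterozygotes: II-1 is clear so carries J and received j from I-1 (jj), so II-1 is Jj; II-2 is clear so carries J and received j from I-1 (jj), so II-2 is Jj; II-4 is clear so carries J and passed j to III-5 (jj), so II-4 is Jj; III-2 is clear so carries J and received j from II-3 (jj), so III-2 is Jj.
Every other individual is either homozygous by phenotype or has at least one consistent homozygous assignment, so the count is 4.

4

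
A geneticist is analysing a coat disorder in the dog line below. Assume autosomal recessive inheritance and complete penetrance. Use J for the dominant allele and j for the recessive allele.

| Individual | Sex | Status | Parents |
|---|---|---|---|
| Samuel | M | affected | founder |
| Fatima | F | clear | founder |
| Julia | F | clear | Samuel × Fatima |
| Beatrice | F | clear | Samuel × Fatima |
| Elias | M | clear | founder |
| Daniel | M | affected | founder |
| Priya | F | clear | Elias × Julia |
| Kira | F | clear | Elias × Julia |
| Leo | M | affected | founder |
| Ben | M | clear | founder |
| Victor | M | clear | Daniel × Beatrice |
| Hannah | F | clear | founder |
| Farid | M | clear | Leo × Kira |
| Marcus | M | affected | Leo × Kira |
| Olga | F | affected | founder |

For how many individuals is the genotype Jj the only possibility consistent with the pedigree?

Obligate heterozygotes: Julia is clear so carries J and received j from Samuel (jj), so Julia is Jj; Beatrice is clear so carries J and received j from Samuel (jj), so Beatrice is Jj; Kira is clear so carries J and passed j to Marcus (jj), so Kira is Jj; Victor is clear so carries J and received j from Daniel (jj), so Victor is Jj; Farid is clear so carries J and received j from Leo (jj), so Farid is Jj.
Every other individual is either homozygous by phenotype or has at least one consistent homozygous assignment, so the count is 5.

5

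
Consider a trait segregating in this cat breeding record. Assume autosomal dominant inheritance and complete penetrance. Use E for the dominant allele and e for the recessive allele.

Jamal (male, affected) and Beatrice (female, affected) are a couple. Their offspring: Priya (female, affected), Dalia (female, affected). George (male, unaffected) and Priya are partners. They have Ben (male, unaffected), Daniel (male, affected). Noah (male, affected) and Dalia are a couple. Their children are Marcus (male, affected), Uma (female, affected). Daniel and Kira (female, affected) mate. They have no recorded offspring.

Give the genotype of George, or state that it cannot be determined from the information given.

ee

George is unaffected, so George is ee.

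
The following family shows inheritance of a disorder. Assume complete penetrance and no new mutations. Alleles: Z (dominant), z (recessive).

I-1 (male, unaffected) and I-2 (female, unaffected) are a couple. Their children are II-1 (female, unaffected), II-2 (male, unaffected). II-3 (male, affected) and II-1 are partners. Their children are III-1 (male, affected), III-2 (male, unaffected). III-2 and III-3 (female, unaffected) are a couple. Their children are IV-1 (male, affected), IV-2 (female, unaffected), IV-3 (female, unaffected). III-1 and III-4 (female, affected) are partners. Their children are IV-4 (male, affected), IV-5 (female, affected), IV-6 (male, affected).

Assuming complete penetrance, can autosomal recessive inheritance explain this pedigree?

A consistent assignment under autosomal recessive exists: I-1 ZZ, I-2 Zz, II-1 Zz, II-2 ZZ, II-3 zz, III-1 zz, III-2 Zz, III-3 Zz, III-4 zz, IV-1 zz, IV-2 ZZ, IV-3 ZZ, IV-4 zz, IV-5 zz, IV-6 zz.
In this assignment every recorded phenotype matches its genotype and every non-founder's genotype is obtainable from its parents' genotypes, so the pedigree is consistent.

Yes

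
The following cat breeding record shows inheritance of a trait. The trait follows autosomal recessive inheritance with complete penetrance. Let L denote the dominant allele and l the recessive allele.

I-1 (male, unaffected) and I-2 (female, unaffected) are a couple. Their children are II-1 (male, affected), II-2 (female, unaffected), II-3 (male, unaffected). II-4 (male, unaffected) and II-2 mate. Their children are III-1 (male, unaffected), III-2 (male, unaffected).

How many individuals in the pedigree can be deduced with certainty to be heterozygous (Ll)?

Obligate heterozygotes: I-1 is unaffected so carries L and passed l to II-1 (ll), so I-1 is Ll; I-2 is unaffected so carries L and passed l to II-1 (ll), so I-2 is Ll.
Every other individual is either homozygous by phenotype or has at least one consistent homozygous assignment, so the count is 2.

2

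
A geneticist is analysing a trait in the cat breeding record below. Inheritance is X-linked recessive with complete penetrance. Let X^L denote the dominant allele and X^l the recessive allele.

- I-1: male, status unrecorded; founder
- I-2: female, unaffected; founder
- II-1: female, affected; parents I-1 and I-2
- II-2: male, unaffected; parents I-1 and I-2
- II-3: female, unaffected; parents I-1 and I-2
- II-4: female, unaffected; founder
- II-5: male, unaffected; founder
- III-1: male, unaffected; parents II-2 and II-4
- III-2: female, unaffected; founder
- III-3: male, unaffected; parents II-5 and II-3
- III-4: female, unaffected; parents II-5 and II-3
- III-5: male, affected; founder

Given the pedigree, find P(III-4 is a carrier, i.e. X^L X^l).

II-5 is unaffected, so II-5 is X^L Y.
II-3 is unaffected so carries L and received l from I-1 (X^l Y), so II-3 is X^L X^l.
Their cross gives offspring ratios 1/2 X^L X^L : 1/2 X^L X^l. Conditioning on III-4 being unaffected, P(X^L X^l) = 1/2 / 1 = 1/2.

1/2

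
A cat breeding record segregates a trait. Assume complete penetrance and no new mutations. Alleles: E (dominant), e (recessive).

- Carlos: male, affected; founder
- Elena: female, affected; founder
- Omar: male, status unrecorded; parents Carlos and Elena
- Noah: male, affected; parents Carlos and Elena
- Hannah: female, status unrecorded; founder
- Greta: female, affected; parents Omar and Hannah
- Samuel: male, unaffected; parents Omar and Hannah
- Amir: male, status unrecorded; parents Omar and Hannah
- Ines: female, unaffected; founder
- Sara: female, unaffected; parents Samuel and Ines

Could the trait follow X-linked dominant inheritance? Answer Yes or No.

A consistent assignment under X-linked dominant exists: Carlos X^E Y, Elena X^E X^E, Omar X^E Y, Noah X^E Y, Hannah X^E X^e, Greta X^E X^E, Samuel X^e Y, Amir X^E Y, Ines X^e X^e, Sara X^e X^e.
In this assignment every recorded phenotype matches its genotype and every non-founder's genotype is obtainable from its parents' genotypes, so the pedigree is consistent.

Yes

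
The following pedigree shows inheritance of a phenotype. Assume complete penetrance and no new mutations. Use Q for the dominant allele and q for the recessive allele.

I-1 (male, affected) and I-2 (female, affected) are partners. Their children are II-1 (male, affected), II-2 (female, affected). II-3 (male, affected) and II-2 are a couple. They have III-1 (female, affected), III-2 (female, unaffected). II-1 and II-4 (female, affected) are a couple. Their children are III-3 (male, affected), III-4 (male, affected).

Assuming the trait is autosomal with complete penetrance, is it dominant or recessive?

dominant

II-3 and II-2 are both affected yet have an unaffected child III-2. Under a recessive model two affected parents are homozygous and every child would be affected, so the trait cannot be recessive.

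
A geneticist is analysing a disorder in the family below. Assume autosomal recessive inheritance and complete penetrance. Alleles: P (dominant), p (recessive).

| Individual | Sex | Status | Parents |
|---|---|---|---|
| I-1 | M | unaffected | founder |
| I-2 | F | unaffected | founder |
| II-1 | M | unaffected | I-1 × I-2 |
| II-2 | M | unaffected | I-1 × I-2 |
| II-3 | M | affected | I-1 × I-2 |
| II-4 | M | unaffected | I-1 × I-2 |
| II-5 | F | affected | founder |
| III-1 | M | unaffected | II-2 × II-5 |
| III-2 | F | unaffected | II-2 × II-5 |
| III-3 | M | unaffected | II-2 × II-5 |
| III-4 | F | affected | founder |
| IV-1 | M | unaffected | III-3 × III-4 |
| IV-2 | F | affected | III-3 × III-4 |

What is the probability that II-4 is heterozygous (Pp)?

2/3

I-1 is unaffected so carries P and passed p to II-3 (pp), so I-1 is Pp.
I-2 is unaffected so carries P and passed p to II-3 (pp), so I-2 is Pp.
Their cross gives offspring ratios 1/4 PP : 1/2 Pp : 1/4 pp. Conditioning on II-4 being unaffected, P(Pp) = 1/2 / 3/4 = 2/3.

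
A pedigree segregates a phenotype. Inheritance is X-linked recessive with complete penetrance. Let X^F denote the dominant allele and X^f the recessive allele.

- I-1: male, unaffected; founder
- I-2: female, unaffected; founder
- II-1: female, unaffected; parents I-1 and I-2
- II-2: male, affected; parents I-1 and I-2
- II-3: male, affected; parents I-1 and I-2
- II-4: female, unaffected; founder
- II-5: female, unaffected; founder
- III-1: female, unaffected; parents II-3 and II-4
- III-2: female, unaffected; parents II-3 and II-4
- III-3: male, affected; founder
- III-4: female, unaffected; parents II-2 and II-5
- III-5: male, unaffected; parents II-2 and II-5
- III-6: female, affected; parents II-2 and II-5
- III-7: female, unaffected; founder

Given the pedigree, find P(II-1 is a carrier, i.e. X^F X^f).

1/2

I-1 is unaffected, so I-1 is X^F Y.
I-2 is unaffected so carries F and passed f to II-2 (X^f Y), so I-2 is X^F X^f.
Their cross gives offspring ratios 1/2 X^F X^F : 1/2 X^F X^f. Conditioning on II-1 being unaffected, P(X^F X^f) = 1/2 / 1 = 1/2.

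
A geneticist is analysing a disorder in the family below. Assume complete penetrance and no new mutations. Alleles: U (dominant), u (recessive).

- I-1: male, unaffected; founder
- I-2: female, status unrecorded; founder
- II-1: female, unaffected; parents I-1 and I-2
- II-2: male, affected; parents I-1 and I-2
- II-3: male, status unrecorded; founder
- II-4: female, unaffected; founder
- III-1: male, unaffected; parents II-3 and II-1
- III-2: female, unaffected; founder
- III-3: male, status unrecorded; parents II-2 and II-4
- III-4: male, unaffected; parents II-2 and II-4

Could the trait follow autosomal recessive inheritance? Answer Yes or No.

Yes

A consistent assignment under autosomal recessive exists: I-1 Uu, I-2 Uu, II-1 UU, II-2 uu, II-3 UU, II-4 UU, III-1 UU, III-2 UU, III-3 Uu, III-4 Uu.
In this assignment every recorded phenotype matches its genotype and every non-founder's genotype is obtainable from its parents' genotypes, so the pedigree is consistent.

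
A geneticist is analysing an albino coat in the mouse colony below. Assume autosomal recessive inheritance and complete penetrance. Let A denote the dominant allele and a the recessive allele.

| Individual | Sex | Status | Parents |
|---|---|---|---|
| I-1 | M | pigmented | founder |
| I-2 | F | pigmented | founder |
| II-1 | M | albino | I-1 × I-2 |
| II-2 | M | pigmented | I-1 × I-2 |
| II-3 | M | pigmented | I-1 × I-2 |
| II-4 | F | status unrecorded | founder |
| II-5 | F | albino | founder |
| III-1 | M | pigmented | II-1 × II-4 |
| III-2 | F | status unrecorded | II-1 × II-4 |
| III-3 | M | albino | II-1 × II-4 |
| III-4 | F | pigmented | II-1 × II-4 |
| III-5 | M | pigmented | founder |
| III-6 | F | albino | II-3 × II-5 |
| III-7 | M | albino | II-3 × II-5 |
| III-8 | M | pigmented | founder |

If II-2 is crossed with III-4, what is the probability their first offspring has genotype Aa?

I-1 is pigmented so carries A and passed a to II-1 (aa), so I-1 is Aa.
I-2 is pigmented so carries A and passed a to II-1 (aa), so I-2 is Aa.
II-2 is a pigmented offspring of I-1 (Aa) × I-2 (Aa), whose cross gives 1/4 AA : 1/2 Aa : 1/4 aa; conditioning on being pigmented, II-2 is AA with probability 1/3, Aa with probability 2/3.
III-4 is pigmented so carries A and received a from II-1 (aa), so III-4 is Aa.
Summing over parental genotype combinations, P(offspring has genotype Aa) = 1/3·1/2 + 2/3·1/2 = 1/2.

1/2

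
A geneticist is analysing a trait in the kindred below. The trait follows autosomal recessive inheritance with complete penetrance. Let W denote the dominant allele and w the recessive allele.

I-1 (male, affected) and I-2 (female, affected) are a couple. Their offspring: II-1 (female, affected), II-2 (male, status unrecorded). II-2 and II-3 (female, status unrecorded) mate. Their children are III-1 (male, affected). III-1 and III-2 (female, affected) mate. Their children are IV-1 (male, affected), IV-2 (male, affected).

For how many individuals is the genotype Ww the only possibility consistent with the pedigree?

0

No individual's genotype is forced to Ww by the pedigree, so the count is 0.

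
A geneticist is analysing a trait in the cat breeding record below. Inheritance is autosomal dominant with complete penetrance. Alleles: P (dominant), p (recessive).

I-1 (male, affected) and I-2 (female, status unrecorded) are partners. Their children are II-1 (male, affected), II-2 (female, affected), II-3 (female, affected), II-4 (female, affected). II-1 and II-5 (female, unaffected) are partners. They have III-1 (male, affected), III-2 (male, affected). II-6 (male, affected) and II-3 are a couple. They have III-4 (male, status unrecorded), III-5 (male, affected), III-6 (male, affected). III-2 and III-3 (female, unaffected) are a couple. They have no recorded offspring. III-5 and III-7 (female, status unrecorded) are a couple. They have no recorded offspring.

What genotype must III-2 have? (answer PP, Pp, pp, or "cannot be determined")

From phenotype alone, III-2 is PP or Pp.
III-2 is affected so carries P and received p from II-5 (pp), so III-2 is Pp.

Pp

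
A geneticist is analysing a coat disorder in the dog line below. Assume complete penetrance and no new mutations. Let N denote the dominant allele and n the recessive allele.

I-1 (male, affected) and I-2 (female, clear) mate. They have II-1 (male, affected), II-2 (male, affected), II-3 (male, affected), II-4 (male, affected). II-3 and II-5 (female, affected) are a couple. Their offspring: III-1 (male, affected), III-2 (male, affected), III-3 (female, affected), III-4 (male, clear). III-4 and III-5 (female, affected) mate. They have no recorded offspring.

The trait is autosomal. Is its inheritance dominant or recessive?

dominant

II-3 and II-5 are both affected yet have a clear child III-4. Under a recessive model two affected parents are homozygous and every child would be affected, so the trait cannot be recessive.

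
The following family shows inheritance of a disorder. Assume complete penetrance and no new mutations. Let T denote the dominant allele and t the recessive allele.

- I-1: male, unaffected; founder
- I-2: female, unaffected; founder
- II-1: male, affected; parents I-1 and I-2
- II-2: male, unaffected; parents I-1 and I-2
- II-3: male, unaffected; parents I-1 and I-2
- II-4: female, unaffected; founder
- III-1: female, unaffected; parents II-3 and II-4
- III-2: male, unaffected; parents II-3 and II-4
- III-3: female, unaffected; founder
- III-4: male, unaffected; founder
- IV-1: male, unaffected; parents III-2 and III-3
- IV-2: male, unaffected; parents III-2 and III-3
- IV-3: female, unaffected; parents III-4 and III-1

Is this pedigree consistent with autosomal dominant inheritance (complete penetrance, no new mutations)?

Under autosomal dominant, II-1 (affected, male) cannot arise from I-1 (unaffected) × I-2 (unaffected).

No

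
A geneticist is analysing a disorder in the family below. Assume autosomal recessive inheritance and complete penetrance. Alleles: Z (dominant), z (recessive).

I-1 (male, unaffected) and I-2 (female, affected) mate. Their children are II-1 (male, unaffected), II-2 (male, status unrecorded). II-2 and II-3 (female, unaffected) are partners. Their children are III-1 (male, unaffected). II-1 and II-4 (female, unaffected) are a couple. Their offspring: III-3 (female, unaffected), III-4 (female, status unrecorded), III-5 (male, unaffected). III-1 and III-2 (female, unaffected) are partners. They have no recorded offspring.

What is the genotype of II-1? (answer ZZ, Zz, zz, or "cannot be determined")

From phenotype alone, II-1 is ZZ or Zz.
II-1 is unaffected so carries Z and received z from I-2 (zz), so II-1 is Zz.

Zz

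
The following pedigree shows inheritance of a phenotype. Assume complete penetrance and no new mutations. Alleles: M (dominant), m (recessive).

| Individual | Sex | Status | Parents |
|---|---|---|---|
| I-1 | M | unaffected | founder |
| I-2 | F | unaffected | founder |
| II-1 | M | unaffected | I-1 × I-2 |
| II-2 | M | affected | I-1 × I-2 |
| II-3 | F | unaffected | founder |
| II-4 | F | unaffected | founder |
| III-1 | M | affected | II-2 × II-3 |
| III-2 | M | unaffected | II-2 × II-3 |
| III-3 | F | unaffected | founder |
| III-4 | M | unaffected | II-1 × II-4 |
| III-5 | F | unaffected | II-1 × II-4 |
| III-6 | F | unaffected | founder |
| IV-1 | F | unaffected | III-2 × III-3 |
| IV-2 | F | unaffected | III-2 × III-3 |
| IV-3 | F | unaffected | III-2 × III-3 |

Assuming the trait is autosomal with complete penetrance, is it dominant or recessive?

recessive

I-1 and I-2 are both unaffected yet have an affected child II-2. Under dominance, an affected child requires at least one affected parent, so the trait cannot be dominant.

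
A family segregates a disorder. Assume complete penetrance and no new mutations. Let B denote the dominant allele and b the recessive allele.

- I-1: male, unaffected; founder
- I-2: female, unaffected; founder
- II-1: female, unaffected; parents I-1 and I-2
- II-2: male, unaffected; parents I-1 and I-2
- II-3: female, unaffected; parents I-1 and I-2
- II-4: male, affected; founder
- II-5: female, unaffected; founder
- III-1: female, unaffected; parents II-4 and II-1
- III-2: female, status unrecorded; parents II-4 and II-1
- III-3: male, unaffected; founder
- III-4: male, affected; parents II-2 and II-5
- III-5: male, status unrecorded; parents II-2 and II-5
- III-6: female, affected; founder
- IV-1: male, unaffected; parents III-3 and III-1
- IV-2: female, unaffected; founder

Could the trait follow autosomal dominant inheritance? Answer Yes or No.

No

Under autosomal dominant, III-4 (affected, male) cannot arise from II-2 (unaffected) × II-5 (unaffected).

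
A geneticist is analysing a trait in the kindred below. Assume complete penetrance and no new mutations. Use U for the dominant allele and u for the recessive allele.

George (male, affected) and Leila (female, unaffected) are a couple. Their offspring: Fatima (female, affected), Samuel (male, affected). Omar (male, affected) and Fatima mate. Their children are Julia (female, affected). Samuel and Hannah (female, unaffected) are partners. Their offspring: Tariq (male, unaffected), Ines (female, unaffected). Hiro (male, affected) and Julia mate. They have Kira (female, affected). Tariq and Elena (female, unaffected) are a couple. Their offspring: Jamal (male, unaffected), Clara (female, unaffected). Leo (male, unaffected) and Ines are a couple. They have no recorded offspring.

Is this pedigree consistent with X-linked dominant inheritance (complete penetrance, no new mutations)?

No

Under X-linked dominant, Samuel (affected, male) cannot arise from George (affected) × Leila (unaffected).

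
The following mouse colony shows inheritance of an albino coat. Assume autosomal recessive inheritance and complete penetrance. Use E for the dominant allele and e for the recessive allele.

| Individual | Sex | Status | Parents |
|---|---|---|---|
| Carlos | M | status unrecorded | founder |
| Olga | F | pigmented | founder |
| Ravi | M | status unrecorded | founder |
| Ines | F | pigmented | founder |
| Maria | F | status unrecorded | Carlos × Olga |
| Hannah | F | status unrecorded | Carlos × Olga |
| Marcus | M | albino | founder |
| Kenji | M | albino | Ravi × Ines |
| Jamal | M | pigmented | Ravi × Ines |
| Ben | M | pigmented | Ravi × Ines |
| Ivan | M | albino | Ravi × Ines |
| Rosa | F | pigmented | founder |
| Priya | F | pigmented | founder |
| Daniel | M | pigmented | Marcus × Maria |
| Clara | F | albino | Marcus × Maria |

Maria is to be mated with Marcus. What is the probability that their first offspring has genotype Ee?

1/2

Maria passed E to Daniel (Ee, whose e came from Marcus) and passed e to Clara (ee), so Maria is Ee.
Marcus is albino, so Marcus is ee.
The cross gives 1/2 Ee : 1/2 ee, so P(offspring has genotype Ee) = 1/2.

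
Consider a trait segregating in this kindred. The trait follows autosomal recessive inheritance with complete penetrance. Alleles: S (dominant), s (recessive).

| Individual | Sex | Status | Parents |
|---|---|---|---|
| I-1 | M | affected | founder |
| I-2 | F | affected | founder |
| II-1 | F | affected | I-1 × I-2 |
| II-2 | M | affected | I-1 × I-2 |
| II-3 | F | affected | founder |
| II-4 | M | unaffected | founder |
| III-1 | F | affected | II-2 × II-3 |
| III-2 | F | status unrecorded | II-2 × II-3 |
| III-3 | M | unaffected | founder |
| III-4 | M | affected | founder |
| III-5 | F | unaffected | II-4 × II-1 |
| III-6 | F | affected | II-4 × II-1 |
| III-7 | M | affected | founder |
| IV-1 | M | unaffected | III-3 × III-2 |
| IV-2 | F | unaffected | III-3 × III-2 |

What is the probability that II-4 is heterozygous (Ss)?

II-4 is unaffected so carries S and passed s to III-6 (ss), so II-4 is Ss, giving P(Ss) = 1.

1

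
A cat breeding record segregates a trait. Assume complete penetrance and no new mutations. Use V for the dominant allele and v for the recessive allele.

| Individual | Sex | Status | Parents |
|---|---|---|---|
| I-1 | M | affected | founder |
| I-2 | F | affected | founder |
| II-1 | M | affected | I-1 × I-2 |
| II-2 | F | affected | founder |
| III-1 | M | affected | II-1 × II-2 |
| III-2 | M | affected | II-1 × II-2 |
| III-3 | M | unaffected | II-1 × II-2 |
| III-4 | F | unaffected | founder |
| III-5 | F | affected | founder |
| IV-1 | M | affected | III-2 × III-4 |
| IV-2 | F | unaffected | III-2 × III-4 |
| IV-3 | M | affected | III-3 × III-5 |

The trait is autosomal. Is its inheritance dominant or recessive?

II-1 and II-2 are both affected yet have an unaffected child III-3. Under a recessive model two affected parents are homozygous and every child would be affected, so the trait cannot be recessive.

dominant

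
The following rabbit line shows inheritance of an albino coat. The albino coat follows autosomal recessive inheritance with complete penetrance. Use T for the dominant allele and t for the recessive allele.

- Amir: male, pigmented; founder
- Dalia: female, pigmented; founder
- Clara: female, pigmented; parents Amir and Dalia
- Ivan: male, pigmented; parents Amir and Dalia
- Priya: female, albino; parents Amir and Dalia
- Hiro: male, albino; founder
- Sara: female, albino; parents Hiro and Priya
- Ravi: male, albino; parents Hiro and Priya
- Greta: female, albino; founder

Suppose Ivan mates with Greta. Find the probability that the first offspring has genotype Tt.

2/3

Amir is pigmented so carries T and passed t to Priya (tt), so Amir is Tt.
Dalia is pigmented so carries T and passed t to Priya (tt), so Dalia is Tt.
Ivan is a pigmented offspring of Amir (Tt) × Dalia (Tt), whose cross gives 1/4 TT : 1/2 Tt : 1/4 tt; conditioning on being pigmented, Ivan is TT with probability 1/3, Tt with probability 2/3.
Greta is albino, so Greta is tt.
Summing over parental genotype combinations, P(offspring has genotype Tt) = 1/3·1 + 2/3·1/2 = 2/3.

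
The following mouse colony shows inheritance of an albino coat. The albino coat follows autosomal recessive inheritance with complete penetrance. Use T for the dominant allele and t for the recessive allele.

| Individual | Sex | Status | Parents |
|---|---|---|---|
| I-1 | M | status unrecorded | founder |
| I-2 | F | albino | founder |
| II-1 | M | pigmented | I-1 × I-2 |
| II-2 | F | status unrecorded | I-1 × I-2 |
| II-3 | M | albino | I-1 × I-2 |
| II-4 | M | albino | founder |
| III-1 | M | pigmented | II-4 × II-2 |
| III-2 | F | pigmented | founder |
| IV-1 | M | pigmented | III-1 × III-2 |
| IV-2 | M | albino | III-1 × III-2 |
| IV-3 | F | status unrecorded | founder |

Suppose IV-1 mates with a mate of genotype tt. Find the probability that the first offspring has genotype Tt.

III-1 is pigmented so carries T and received t from II-4 (tt), so III-1 is Tt.
III-2 is pigmented so carries T and passed t to IV-2 (tt), so III-2 is Tt.
IV-1 is a pigmented offspring of III-1 (Tt) × III-2 (Tt), whose cross gives 1/4 TT : 1/2 Tt : 1/4 tt; conditioning on being pigmented, IV-1 is TT with probability 1/3, Tt with probability 2/3.
Summing over parental genotype combinations, P(offspring has genotype Tt) = 1/3·1 + 2/3·1/2 = 2/3.

2/3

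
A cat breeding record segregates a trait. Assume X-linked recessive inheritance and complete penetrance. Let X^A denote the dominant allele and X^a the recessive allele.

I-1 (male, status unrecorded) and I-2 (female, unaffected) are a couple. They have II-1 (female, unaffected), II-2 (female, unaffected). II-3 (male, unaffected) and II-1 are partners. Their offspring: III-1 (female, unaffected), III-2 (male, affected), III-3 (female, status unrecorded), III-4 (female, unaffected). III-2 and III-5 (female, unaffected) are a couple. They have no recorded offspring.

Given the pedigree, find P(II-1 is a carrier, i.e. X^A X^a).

II-1 is unaffected so carries A and passed a to III-2 (X^a Y), so II-1 is X^A X^a, giving P(X^A X^a) = 1.

1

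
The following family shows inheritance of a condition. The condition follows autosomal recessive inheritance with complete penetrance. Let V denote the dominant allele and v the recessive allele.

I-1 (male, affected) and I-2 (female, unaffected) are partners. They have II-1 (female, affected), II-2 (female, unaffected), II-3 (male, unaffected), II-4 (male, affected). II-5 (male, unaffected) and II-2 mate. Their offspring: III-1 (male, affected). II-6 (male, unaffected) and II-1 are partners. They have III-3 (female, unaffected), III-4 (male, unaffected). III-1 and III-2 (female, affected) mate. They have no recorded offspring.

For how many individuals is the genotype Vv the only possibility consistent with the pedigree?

Obligate heterozygotes: I-2 is unaffected so carries V and passed v to II-1 (vv), so I-2 is Vv; II-2 is unaffected so carries V and received v from I-1 (vv), so II-2 is Vv; II-3 is unaffected so carries V and received v from I-1 (vv), so II-3 is Vv; II-5 is unaffected so carries V and passed v to III-1 (vv), so II-5 is Vv; III-3 is unaffected so carries V and received v from II-1 (vv), so III-3 is Vv; III-4 is unaffected so carries V and received v from II-1 (vv), so III-4 is Vv.
Every other individual is either homozygous by phenotype or has at least one consistent homozygous assignment, so the count is 6.

6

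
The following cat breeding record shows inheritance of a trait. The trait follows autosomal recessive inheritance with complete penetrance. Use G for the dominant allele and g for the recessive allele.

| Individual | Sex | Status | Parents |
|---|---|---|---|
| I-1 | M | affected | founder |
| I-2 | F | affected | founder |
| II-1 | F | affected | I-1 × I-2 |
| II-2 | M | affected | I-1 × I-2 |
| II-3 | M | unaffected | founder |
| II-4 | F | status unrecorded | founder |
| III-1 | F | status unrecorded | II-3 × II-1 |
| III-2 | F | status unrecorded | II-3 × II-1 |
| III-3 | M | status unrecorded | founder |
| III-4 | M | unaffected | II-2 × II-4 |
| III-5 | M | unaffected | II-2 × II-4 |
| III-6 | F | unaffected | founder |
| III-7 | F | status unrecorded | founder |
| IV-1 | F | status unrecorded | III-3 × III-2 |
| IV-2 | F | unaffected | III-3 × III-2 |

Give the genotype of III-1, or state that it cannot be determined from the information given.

III-1's phenotype is unrecorded, and no parent or child forces a single allele at both positions; consistent genotype assignments exist with III-1 as Gg or gg.

cannot be determined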